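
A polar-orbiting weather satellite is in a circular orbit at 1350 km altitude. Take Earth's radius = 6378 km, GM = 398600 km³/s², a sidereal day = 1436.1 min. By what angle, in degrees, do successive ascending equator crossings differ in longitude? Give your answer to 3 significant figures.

28.2°

Semi-major axis a = 6378 + 1350 = 7728 km. Period T = 2π√(a³/μ) = 2π√(7728³/398600) = 6761.0 s = 112.68 min.
During one orbit Earth rotates (6761.0 / 86166) × 360° = 28.25°.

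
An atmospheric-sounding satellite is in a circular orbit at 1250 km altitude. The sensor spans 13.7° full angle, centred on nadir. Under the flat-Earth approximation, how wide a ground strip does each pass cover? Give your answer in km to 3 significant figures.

300 km

Half-angle = 13.7°/2 = 6.85°.
Swath width ≈ 2h·tan(θ/2) = 2 × 1250 × tan(6.85°) = 300.3 km.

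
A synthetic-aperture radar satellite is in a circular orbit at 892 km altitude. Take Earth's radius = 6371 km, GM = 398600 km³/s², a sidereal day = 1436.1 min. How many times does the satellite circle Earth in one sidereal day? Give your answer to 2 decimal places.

13.99

Semi-major axis a = 6371 + 892 = 7263 km. Period T = 2π√(a³/μ) = 2π√(7263³/398600) = 6160.1 s = 102.67 min.
Orbits per sidereal day = 86166 / 6160.1 = 13.988.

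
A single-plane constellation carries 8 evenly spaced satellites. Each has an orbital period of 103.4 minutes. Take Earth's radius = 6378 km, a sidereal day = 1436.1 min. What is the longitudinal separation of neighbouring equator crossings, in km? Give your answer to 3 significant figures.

361 km

T = 103.4 min = 6204.0 s.
Single-satellite node shift = (6204.0/86166) × 360° = 25.92°.
With 8 satellites evenly phased, successive equator crossings are 25.92/8 = 3.240° apart.
That is 3.240 × 111.3 = 361 km at the equator.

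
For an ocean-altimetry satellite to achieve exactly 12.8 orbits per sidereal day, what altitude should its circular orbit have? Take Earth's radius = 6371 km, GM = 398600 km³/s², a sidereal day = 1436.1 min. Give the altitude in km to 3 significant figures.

Required period T = 86166 / 12.8 = 6731.7 s.
From T = 2π√(a³/μ): a = (μ T²/4π²)^(1/3) = (398600 × 6731.7² / 4π²)^(1/3) = 7706 km.
Altitude h = a − R = 7706 − 6371 = 1335 km.

1330 km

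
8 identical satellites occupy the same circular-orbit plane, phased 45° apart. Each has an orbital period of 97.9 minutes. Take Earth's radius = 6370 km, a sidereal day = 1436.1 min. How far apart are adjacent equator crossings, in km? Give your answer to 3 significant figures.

T = 97.9 min = 5874.0 s.
Single-satellite node shift = (5874.0/86166) × 360° = 24.54°.
With 8 satellites evenly phased, successive equator crossings are 24.54/8 = 3.068° apart.
That is 3.068 × 111.2 = 341 km at the equator.

341 km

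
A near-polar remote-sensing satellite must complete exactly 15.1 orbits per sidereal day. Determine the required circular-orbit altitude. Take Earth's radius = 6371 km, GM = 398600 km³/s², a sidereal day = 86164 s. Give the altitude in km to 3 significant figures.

531 km

Required period T = 86164 / 15.1 = 5706.2 s.
From T = 2π√(a³/μ): a = (μ T²/4π²)^(1/3) = (398600 × 5706.2² / 4π²)^(1/3) = 6902 km.
Altitude h = a − R = 6902 − 6371 = 531 km.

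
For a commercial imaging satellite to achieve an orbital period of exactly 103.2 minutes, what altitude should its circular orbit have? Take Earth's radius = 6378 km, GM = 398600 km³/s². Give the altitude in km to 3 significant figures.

910 km

T = 103.2 min = 6192.0 s.
From T = 2π√(a³/μ): a = (μ T²/4π²)^(1/3) = (398600 × 6192.0² / 4π²)^(1/3) = 7288 km.
Altitude h = a − R = 7288 − 6378 = 910 km.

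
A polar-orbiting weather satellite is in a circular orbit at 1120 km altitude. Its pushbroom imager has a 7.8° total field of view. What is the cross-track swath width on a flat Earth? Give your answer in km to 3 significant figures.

153 km

Half-angle = 7.8°/2 = 3.9°.
Swath width ≈ 2h·tan(θ/2) = 2 × 1120 × tan(3.9°) = 152.7 km.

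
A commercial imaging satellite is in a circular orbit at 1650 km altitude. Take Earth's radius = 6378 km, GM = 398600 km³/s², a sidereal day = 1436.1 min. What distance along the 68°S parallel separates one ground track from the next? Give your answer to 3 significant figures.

Semi-major axis a = 6378 + 1650 = 8028 km. Period T = 2π√(a³/μ) = 2π√(8028³/398600) = 7158.5 s = 119.31 min.
Node shift per orbit = (7158.5/86166) × 360° = 29.91°.
Equatorial spacing = 29.91 × 111.3 km/° = 3329 km.
At 68° latitude, spacing = 3329 × cos(68°) = 1247 km.

1250 km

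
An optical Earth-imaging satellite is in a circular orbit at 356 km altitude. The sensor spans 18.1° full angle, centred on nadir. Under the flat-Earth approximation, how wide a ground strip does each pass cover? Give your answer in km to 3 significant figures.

Half-angle = 18.1°/2 = 9.05°.
Swath width ≈ 2h·tan(θ/2) = 2 × 356 × tan(9.05°) = 113.4 km.

113 km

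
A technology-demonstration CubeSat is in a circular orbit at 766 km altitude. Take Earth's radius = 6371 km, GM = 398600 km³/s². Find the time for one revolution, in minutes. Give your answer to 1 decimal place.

100.0 min

Semi-major axis a = 6371 + 766 = 7137 km. Period T = 2π√(a³/μ) = 2π√(7137³/398600) = 6000.5 s = 100.01 min.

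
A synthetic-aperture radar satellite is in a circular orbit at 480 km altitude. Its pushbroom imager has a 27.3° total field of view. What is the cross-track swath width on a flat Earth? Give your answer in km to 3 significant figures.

233 km

Half-angle = 27.3°/2 = 13.65°.
Swath width ≈ 2h·tan(θ/2) = 2 × 480 × tan(13.65°) = 233.1 km.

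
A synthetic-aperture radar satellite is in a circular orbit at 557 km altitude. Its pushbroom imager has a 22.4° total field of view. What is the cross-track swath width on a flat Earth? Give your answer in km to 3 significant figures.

221 km

Half-angle = 22.4°/2 = 11.2°.
Swath width ≈ 2h·tan(θ/2) = 2 × 557 × tan(11.2°) = 220.6 km.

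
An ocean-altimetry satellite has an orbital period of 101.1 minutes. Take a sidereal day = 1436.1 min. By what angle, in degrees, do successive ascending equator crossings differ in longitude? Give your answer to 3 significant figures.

25.3°

T = 101.1 min = 6066.0 s.
During one orbit Earth rotates (6066.0 / 86166) × 360° = 25.34°.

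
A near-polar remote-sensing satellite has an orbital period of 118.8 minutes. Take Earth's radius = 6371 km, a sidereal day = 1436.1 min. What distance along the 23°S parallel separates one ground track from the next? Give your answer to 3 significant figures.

T = 118.8 min = 7128.0 s.
Node shift per orbit = (7128.0/86166) × 360° = 29.78°.
Equatorial spacing = 29.78 × 111.2 km/° = 3311 km.
At 23° latitude, spacing = 3311 × cos(23°) = 3048 km.

3050 km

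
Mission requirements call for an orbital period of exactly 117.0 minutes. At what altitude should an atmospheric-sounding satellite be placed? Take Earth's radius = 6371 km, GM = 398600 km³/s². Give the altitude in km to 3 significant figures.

1550 km

T = 117.0 min = 7020.0 s.
From T = 2π√(a³/μ): a = (μ T²/4π²)^(1/3) = (398600 × 7020.0² / 4π²)^(1/3) = 7924 km.
Altitude h = a − R = 7924 − 6371 = 1553 km.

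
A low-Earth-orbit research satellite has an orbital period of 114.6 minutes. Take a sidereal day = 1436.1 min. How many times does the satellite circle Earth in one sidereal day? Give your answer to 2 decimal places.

T = 114.6 min = 6876.0 s.
Orbits per sidereal day = 86166 / 6876.0 = 12.531.

12.53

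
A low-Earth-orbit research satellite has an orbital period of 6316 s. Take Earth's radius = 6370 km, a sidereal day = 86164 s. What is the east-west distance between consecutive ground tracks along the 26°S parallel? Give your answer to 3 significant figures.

Node shift per orbit = (6316.0/86164) × 360° = 26.39°.
Equatorial spacing = 26.39 × 111.2 km/° = 2934 km.
At 26° latitude, spacing = 2934 × cos(26°) = 2637 km.

2640 km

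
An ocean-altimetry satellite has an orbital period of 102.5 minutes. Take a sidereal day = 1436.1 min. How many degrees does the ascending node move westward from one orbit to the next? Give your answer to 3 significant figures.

T = 102.5 min = 6150.0 s.
During one orbit Earth rotates (6150.0 / 86166) × 360° = 25.69°.

25.7°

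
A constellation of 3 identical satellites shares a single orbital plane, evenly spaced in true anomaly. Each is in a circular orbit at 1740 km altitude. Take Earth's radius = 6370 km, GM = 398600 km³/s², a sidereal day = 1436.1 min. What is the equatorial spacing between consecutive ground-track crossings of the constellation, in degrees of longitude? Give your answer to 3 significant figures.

Semi-major axis a = 6370 + 1740 = 8110 km. Period T = 2π√(a³/μ) = 2π√(8110³/398600) = 7268.5 s = 121.14 min.
Single-satellite node shift = (7268.5/86166) × 360° = 30.37°.
With 3 satellites evenly phased, successive equator crossings are 30.37/3 = 10.123° apart.

10.1°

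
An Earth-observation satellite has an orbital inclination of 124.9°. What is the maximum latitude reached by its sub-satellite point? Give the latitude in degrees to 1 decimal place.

Retrograde orbit: the ground track reaches ±(180° − i) = ±(180 − 124.9) = ±55.1°.

55.1°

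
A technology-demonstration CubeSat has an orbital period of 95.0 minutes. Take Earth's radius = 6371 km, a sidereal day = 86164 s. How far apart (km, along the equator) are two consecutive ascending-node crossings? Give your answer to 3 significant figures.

2650 km

T = 95.0 min = 5700.0 s.
During one orbit Earth rotates (5700.0 / 86164) × 360° = 23.82°.
At the equator that is 23.82° × (2π·6371/360) km/° = 23.82 × 111.2 = 2648 km.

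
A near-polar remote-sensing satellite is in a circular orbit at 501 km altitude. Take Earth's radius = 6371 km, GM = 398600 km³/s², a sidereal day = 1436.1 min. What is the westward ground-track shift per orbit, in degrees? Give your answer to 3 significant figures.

Semi-major axis a = 6371 + 501 = 6872 km. Period T = 2π√(a³/μ) = 2π√(6872³/398600) = 5669.4 s = 94.49 min.
During one orbit Earth rotates (5669.4 / 86166) × 360° = 23.69°.

23.7°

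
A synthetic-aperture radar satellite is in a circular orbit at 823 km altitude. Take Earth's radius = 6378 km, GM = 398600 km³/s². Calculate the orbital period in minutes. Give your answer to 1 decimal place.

Semi-major axis a = 6378 + 823 = 7201 km. Period T = 2π√(a³/μ) = 2π√(7201³/398600) = 6081.4 s = 101.36 min.

101.4 min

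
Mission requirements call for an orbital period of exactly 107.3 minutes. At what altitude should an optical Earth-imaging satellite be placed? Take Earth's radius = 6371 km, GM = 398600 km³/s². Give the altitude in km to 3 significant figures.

1110 km

T = 107.3 min = 6438.0 s.
From T = 2π√(a³/μ): a = (μ T²/4π²)^(1/3) = (398600 × 6438.0² / 4π²)^(1/3) = 7480 km.
Altitude h = a − R = 7480 − 6371 = 1109 km.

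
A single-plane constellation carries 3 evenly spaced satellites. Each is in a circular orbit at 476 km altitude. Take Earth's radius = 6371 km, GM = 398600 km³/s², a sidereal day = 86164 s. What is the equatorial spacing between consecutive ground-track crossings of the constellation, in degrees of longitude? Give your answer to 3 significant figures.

Semi-major axis a = 6371 + 476 = 6847 km. Period T = 2π√(a³/μ) = 2π√(6847³/398600) = 5638.5 s = 93.97 min.
Single-satellite node shift = (5638.5/86164) × 360° = 23.56°.
With 3 satellites evenly phased, successive equator crossings are 23.56/3 = 7.853° apart.

7.85°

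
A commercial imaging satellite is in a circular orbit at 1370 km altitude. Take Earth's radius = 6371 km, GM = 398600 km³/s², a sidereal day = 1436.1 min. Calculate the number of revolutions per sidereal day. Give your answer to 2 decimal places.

Semi-major axis a = 6371 + 1370 = 7741 km. Period T = 2π√(a³/μ) = 2π√(7741³/398600) = 6778.1 s = 112.97 min.
Orbits per sidereal day = 86166 / 6778.1 = 12.712.

12.71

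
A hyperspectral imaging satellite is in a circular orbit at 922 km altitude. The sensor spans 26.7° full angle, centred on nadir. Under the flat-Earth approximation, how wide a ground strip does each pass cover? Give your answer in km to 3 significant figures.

Half-angle = 26.7°/2 = 13.35°.
Swath width ≈ 2h·tan(θ/2) = 2 × 922 × tan(13.35°) = 437.6 km.

438 km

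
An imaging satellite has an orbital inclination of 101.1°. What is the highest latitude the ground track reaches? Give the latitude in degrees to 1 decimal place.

Retrograde orbit: the ground track reaches ±(180° − i) = ±(180 − 101.1) = ±78.9°.

78.9°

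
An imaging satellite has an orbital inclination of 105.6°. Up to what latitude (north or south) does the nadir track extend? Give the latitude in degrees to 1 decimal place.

Retrograde orbit: the ground track reaches ±(180° − i) = ±(180 − 105.6) = ±74.4°.

74.4°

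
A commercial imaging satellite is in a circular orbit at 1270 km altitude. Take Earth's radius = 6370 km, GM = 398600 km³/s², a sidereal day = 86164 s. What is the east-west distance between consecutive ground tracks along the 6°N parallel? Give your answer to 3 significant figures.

3070 km

Semi-major axis a = 6370 + 1270 = 7640 km. Period T = 2π√(a³/μ) = 2π√(7640³/398600) = 6645.9 s = 110.76 min.
Node shift per orbit = (6645.9/86164) × 360° = 27.77°.
Equatorial spacing = 27.77 × 111.2 km/° = 3087 km.
At 6° latitude, spacing = 3087 × cos(6°) = 3070 km.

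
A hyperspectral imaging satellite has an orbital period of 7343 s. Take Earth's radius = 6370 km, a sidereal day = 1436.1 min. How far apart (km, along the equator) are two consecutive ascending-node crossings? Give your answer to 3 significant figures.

3410 km

During one orbit Earth rotates (7343.0 / 86166) × 360° = 30.68°.
At the equator that is 30.68° × (2π·6370/360) km/° = 30.68 × 111.2 = 3411 km.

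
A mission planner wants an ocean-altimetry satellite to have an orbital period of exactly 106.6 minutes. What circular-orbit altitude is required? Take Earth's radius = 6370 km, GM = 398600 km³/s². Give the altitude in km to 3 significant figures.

1080 km

T = 106.6 min = 6396.0 s.
From T = 2π√(a³/μ): a = (μ T²/4π²)^(1/3) = (398600 × 6396.0² / 4π²)^(1/3) = 7447 km.
Altitude h = a − R = 7447 − 6370 = 1077 km.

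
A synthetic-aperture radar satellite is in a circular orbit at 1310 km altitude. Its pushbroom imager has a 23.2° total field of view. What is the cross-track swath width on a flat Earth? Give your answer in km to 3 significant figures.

Half-angle = 23.2°/2 = 11.6°.
Swath width ≈ 2h·tan(θ/2) = 2 × 1310 × tan(11.6°) = 537.8 km.

538 km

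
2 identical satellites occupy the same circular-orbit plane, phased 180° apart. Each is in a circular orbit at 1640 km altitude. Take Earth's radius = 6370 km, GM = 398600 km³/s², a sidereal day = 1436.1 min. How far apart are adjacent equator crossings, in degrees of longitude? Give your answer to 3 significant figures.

14.9°

Semi-major axis a = 6370 + 1640 = 8010 km. Period T = 2π√(a³/μ) = 2π√(8010³/398600) = 7134.4 s = 118.91 min.
Single-satellite node shift = (7134.4/86166) × 360° = 29.81°.
With 2 satellites evenly phased, successive equator crossings are 29.81/2 = 14.904° apart.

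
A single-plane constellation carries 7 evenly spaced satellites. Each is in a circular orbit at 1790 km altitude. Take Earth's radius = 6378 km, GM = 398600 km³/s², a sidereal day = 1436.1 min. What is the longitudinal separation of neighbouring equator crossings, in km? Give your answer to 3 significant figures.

Semi-major axis a = 6378 + 1790 = 8168 km. Period T = 2π√(a³/μ) = 2π√(8168³/398600) = 7346.6 s = 122.44 min.
Single-satellite node shift = (7346.6/86166) × 360° = 30.69°.
With 7 satellites evenly phased, successive equator crossings are 30.69/7 = 4.385° apart.
That is 4.385 × 111.3 = 488 km at the equator.

488 km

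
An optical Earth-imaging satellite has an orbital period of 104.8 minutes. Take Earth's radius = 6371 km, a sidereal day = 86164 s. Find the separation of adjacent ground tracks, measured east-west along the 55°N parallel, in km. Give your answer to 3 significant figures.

T = 104.8 min = 6288.0 s.
Node shift per orbit = (6288.0/86164) × 360° = 26.27°.
Equatorial spacing = 26.27 × 111.2 km/° = 2921 km.
At 55° latitude, spacing = 2921 × cos(55°) = 1676 km.

1680 km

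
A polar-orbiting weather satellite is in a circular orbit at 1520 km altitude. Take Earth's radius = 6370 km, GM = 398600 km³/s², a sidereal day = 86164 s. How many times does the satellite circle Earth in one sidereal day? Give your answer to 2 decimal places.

12.35

Semi-major axis a = 6370 + 1520 = 7890 km. Period T = 2π√(a³/μ) = 2π√(7890³/398600) = 6974.7 s = 116.25 min.
Orbits per sidereal day = 86164 / 6974.7 = 12.354.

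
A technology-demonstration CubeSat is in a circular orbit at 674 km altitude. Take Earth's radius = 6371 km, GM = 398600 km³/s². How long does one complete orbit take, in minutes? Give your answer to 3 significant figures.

Semi-major axis a = 6371 + 674 = 7045 km. Period T = 2π√(a³/μ) = 2π√(7045³/398600) = 5884.8 s = 98.08 min.

98.1 min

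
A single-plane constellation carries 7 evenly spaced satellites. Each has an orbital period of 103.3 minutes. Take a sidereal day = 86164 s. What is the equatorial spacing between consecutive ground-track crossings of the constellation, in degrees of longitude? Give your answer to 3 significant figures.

3.70°

T = 103.3 min = 6198.0 s.
Single-satellite node shift = (6198.0/86164) × 360° = 25.90°.
With 7 satellites evenly phased, successive equator crossings are 25.90/7 = 3.699° apart.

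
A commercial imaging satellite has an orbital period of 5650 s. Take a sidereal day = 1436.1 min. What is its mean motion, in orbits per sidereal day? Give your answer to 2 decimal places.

15.25

Orbits per sidereal day = 86166 / 5650.0 = 15.251.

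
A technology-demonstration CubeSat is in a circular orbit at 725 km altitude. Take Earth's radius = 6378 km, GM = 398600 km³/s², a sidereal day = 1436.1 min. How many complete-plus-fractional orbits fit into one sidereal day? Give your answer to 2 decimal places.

14.46

Semi-major axis a = 6378 + 725 = 7103 km. Period T = 2π√(a³/μ) = 2π√(7103³/398600) = 5957.6 s = 99.29 min.
Orbits per sidereal day = 86166 / 5957.6 = 14.463.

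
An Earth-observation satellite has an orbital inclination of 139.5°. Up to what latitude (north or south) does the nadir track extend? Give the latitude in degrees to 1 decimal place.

40.5°

Retrograde orbit: the ground track reaches ±(180° − i) = ±(180 − 139.5) = ±40.5°.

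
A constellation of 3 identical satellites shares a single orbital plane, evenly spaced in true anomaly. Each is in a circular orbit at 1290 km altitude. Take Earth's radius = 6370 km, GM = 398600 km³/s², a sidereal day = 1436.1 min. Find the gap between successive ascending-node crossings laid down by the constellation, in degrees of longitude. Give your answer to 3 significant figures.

Semi-major axis a = 6370 + 1290 = 7660 km. Period T = 2π√(a³/μ) = 2π√(7660³/398600) = 6672.0 s = 111.20 min.
Single-satellite node shift = (6672.0/86166) × 360° = 27.88°.
With 3 satellites evenly phased, successive equator crossings are 27.88/3 = 9.292° apart.

9.29°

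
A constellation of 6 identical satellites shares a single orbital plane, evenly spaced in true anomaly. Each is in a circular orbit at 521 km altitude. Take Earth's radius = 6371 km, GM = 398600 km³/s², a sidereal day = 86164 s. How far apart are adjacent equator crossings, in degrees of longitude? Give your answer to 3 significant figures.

3.97°

Semi-major axis a = 6371 + 521 = 6892 km. Period T = 2π√(a³/μ) = 2π√(6892³/398600) = 5694.2 s = 94.90 min.
Single-satellite node shift = (5694.2/86164) × 360° = 23.79°.
With 6 satellites evenly phased, successive equator crossings are 23.79/6 = 3.965° apart.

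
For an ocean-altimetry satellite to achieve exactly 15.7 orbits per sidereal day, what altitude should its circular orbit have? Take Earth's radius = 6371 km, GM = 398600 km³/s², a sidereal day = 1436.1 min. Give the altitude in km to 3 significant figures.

Required period T = 86166 / 15.7 = 5488.3 s.
From T = 2π√(a³/μ): a = (μ T²/4π²)^(1/3) = (398600 × 5488.3² / 4π²)^(1/3) = 6725 km.
Altitude h = a − R = 6725 − 6371 = 354 km.

354 km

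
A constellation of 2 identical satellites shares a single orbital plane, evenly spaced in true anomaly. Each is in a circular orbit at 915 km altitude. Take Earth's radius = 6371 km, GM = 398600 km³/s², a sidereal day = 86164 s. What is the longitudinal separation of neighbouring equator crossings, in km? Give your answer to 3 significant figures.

Semi-major axis a = 6371 + 915 = 7286 km. Period T = 2π√(a³/μ) = 2π√(7286³/398600) = 6189.3 s = 103.16 min.
Single-satellite node shift = (6189.3/86164) × 360° = 25.86°.
With 2 satellites evenly phased, successive equator crossings are 25.86/2 = 12.930° apart.
That is 12.930 × 111.2 = 1438 km at the equator.

1440 km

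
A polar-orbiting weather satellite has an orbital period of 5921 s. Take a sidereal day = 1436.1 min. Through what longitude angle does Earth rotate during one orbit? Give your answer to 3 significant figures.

During one orbit Earth rotates (5921.0 / 86166) × 360° = 24.74°.

24.7°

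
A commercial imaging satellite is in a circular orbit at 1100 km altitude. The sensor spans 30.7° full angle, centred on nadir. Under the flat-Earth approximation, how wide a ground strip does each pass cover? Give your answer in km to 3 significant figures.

604 km

Half-angle = 30.7°/2 = 15.35°.
Swath width ≈ 2h·tan(θ/2) = 2 × 1100 × tan(15.35°) = 603.9 km.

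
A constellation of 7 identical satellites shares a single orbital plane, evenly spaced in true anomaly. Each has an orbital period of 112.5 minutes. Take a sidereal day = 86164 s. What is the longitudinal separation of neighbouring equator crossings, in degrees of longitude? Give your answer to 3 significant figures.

4.03°

T = 112.5 min = 6750.0 s.
Single-satellite node shift = (6750.0/86164) × 360° = 28.20°.
With 7 satellites evenly phased, successive equator crossings are 28.20/7 = 4.029° apart.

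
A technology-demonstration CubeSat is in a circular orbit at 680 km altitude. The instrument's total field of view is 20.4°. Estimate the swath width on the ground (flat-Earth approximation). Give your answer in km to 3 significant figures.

245 km

Half-angle = 20.4°/2 = 10.2°.
Swath width ≈ 2h·tan(θ/2) = 2 × 680 × tan(10.2°) = 244.7 km.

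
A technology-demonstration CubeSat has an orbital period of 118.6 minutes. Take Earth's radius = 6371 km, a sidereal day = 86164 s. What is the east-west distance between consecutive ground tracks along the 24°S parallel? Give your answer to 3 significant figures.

3020 km

T = 118.6 min = 7116.0 s.
Node shift per orbit = (7116.0/86164) × 360° = 29.73°.
Equatorial spacing = 29.73 × 111.2 km/° = 3306 km.
At 24° latitude, spacing = 3306 × cos(24°) = 3020 km.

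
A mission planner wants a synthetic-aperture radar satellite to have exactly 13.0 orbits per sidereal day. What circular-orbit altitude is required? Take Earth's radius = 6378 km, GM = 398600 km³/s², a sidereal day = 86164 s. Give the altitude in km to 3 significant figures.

Required period T = 86164 / 13.0 = 6628.0 s.
From T = 2π√(a³/μ): a = (μ T²/4π²)^(1/3) = (398600 × 6628.0² / 4π²)^(1/3) = 7626 km.
Altitude h = a − R = 7626 − 6378 = 1248 km.

1250 km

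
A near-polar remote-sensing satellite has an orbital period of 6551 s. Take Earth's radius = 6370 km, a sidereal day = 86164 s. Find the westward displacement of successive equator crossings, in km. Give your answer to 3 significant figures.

During one orbit Earth rotates (6551.0 / 86164) × 360° = 27.37°.
At the equator that is 27.37° × (2π·6370/360) km/° = 27.37 × 111.2 = 3043 km.

3040 km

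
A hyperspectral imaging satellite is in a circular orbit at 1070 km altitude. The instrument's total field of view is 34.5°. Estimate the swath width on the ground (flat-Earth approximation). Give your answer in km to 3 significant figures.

Half-angle = 34.5°/2 = 17.25°.
Swath width ≈ 2h·tan(θ/2) = 2 × 1070 × tan(17.25°) = 664.5 km.

664 km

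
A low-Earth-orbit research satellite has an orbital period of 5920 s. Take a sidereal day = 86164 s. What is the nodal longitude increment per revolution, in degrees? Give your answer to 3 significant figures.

24.7°

During one orbit Earth rotates (5920.0 / 86164) × 360° = 24.73°.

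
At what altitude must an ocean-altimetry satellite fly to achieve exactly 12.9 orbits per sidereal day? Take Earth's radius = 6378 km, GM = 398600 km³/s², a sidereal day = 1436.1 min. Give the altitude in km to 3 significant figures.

Required period T = 86166 / 12.9 = 6679.5 s.
From T = 2π√(a³/μ): a = (μ T²/4π²)^(1/3) = (398600 × 6679.5² / 4π²)^(1/3) = 7666 km.
Altitude h = a − R = 7666 − 6378 = 1288 km.

1290 km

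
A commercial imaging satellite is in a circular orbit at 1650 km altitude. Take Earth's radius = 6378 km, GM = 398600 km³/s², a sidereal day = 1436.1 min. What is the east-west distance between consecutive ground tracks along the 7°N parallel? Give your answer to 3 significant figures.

Semi-major axis a = 6378 + 1650 = 8028 km. Period T = 2π√(a³/μ) = 2π√(8028³/398600) = 7158.5 s = 119.31 min.
Node shift per orbit = (7158.5/86166) × 360° = 29.91°.
Equatorial spacing = 29.91 × 111.3 km/° = 3329 km.
At 7° latitude, spacing = 3329 × cos(7°) = 3304 km.

3300 km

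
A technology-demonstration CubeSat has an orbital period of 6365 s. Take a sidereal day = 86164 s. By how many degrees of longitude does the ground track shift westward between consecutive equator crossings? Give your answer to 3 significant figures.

During one orbit Earth rotates (6365.0 / 86164) × 360° = 26.59°.

26.6°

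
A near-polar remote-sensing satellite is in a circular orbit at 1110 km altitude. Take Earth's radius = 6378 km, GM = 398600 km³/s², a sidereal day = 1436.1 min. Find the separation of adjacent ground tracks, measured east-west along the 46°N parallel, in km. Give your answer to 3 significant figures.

Semi-major axis a = 6378 + 1110 = 7488 km. Period T = 2π√(a³/μ) = 2π√(7488³/398600) = 6448.5 s = 107.48 min.
Node shift per orbit = (6448.5/86166) × 360° = 26.94°.
Equatorial spacing = 26.94 × 111.3 km/° = 2999 km.
At 46° latitude, spacing = 2999 × cos(46°) = 2083 km.

2080 km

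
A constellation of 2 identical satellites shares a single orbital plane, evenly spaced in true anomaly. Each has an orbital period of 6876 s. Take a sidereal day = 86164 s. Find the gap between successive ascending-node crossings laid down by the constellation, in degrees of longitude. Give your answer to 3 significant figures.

14.4°

Single-satellite node shift = (6876.0/86164) × 360° = 28.73°.
With 2 satellites evenly phased, successive equator crossings are 28.73/2 = 14.364° apart.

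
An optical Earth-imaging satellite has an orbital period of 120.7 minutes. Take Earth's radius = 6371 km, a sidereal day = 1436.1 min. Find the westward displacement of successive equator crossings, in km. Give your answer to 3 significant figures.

3360 km

T = 120.7 min = 7242.0 s.
During one orbit Earth rotates (7242.0 / 86166) × 360° = 30.26°.
At the equator that is 30.26° × (2π·6371/360) km/° = 30.26 × 111.2 = 3364 km.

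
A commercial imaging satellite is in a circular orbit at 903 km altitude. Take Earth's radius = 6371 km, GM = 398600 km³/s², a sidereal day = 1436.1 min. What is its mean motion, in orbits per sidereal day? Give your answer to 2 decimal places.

13.96

Semi-major axis a = 6371 + 903 = 7274 km. Period T = 2π√(a³/μ) = 2π√(7274³/398600) = 6174.1 s = 102.90 min.
Orbits per sidereal day = 86166 / 6174.1 = 13.956.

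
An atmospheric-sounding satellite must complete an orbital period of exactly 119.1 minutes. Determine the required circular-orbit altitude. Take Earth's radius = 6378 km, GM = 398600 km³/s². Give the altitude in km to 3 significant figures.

T = 119.1 min = 7146.0 s.
From T = 2π√(a³/μ): a = (μ T²/4π²)^(1/3) = (398600 × 7146.0² / 4π²)^(1/3) = 8019 km.
Altitude h = a − R = 8019 − 6378 = 1641 km.

1640 km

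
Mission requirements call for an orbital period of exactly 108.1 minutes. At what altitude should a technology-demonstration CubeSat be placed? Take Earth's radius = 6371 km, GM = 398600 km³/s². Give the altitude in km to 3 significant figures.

1150 km

T = 108.1 min = 6486.0 s.
From T = 2π√(a³/μ): a = (μ T²/4π²)^(1/3) = (398600 × 6486.0² / 4π²)^(1/3) = 7517 km.
Altitude h = a − R = 7517 − 6371 = 1146 km.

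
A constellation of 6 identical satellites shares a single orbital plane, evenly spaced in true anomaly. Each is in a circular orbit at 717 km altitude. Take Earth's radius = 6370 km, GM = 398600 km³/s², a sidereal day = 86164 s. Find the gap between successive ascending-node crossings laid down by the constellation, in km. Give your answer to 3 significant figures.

Semi-major axis a = 6370 + 717 = 7087 km. Period T = 2π√(a³/μ) = 2π√(7087³/398600) = 5937.5 s = 98.96 min.
Single-satellite node shift = (5937.5/86164) × 360° = 24.81°.
With 6 satellites evenly phased, successive equator crossings are 24.81/6 = 4.135° apart.
That is 4.135 × 111.2 = 460 km at the equator.

460 km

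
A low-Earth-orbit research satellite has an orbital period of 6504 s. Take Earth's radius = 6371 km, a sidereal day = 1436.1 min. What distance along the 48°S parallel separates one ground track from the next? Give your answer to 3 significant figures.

2020 km

Node shift per orbit = (6504.0/86166) × 360° = 27.17°.
Equatorial spacing = 27.17 × 111.2 km/° = 3022 km.
At 48° latitude, spacing = 3022 × cos(48°) = 2022 km.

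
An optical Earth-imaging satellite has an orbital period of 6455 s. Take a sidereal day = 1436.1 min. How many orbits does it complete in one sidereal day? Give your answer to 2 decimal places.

Orbits per sidereal day = 86166 / 6455.0 = 13.349.

13.35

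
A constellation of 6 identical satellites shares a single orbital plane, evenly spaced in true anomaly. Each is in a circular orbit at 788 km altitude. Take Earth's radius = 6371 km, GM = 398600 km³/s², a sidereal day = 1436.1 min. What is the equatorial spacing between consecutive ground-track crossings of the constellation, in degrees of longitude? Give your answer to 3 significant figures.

4.20°

Semi-major axis a = 6371 + 788 = 7159 km. Period T = 2π√(a³/μ) = 2π√(7159³/398600) = 6028.2 s = 100.47 min.
Single-satellite node shift = (6028.2/86166) × 360° = 25.19°.
With 6 satellites evenly phased, successive equator crossings are 25.19/6 = 4.198° apart.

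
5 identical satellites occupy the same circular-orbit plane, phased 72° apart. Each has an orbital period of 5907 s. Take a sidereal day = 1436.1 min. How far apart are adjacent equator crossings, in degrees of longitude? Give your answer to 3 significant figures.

4.94°

Single-satellite node shift = (5907.0/86166) × 360° = 24.68°.
With 5 satellites evenly phased, successive equator crossings are 24.68/5 = 4.936° apart.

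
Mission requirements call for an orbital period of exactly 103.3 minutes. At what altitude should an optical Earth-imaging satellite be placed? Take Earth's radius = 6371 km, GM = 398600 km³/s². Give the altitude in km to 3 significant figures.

922 km

T = 103.3 min = 6198.0 s.
From T = 2π√(a³/μ): a = (μ T²/4π²)^(1/3) = (398600 × 6198.0² / 4π²)^(1/3) = 7293 km.
Altitude h = a − R = 7293 − 6371 = 922 km.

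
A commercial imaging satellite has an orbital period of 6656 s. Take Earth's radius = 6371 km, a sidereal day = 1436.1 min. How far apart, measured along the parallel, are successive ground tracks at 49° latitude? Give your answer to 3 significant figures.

2030 km

Node shift per orbit = (6656.0/86166) × 360° = 27.81°.
Equatorial spacing = 27.81 × 111.2 km/° = 3092 km.
At 49° latitude, spacing = 3092 × cos(49°) = 2029 km.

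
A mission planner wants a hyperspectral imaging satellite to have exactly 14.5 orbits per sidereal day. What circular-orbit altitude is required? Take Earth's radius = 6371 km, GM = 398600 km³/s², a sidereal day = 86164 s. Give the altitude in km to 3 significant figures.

Required period T = 86164 / 14.5 = 5942.3 s.
From T = 2π√(a³/μ): a = (μ T²/4π²)^(1/3) = (398600 × 5942.3² / 4π²)^(1/3) = 7091 km.
Altitude h = a − R = 7091 − 6371 = 720 km.

720 km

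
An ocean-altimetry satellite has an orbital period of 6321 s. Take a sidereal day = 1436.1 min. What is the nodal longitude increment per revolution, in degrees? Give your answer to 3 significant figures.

During one orbit Earth rotates (6321.0 / 86166) × 360° = 26.41°.

26.4°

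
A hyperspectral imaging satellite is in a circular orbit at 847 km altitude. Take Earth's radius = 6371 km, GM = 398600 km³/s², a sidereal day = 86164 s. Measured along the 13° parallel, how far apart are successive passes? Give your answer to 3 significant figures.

Semi-major axis a = 6371 + 847 = 7218 km. Period T = 2π√(a³/μ) = 2π√(7218³/398600) = 6102.9 s = 101.72 min.
Node shift per orbit = (6102.9/86164) × 360° = 25.50°.
Equatorial spacing = 25.50 × 111.2 km/° = 2835 km.
At 13° latitude, spacing = 2835 × cos(13°) = 2763 km.

2760 km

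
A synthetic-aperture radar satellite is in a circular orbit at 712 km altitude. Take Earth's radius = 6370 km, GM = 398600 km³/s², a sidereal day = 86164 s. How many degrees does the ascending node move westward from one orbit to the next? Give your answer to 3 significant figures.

Semi-major axis a = 6370 + 712 = 7082 km. Period T = 2π√(a³/μ) = 2π√(7082³/398600) = 5931.2 s = 98.85 min.
During one orbit Earth rotates (5931.2 / 86164) × 360° = 24.78°.

24.8°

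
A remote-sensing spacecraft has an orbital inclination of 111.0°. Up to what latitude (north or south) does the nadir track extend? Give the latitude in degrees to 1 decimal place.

Retrograde orbit: the ground track reaches ±(180° − i) = ±(180 − 111.0) = ±69.0°.

69.0°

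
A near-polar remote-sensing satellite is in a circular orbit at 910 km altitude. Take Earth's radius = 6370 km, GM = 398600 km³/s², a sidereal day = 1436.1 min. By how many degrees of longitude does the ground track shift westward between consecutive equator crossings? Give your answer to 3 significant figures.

25.8°

Semi-major axis a = 6370 + 910 = 7280 km. Period T = 2π√(a³/μ) = 2π√(7280³/398600) = 6181.7 s = 103.03 min.
During one orbit Earth rotates (6181.7 / 86166) × 360° = 25.83°.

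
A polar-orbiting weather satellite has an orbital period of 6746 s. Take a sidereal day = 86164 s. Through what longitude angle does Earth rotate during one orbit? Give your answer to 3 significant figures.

During one orbit Earth rotates (6746.0 / 86164) × 360° = 28.19°.

28.2°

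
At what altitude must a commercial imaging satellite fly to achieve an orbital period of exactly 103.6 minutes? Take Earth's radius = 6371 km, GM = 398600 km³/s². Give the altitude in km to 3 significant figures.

T = 103.6 min = 6216.0 s.
From T = 2π√(a³/μ): a = (μ T²/4π²)^(1/3) = (398600 × 6216.0² / 4π²)^(1/3) = 7307 km.
Altitude h = a − R = 7307 − 6371 = 936 km.

936 km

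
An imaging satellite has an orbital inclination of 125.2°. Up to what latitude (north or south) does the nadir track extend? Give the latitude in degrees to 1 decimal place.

Retrograde orbit: the ground track reaches ±(180° − i) = ±(180 − 125.2) = ±54.8°.

54.8°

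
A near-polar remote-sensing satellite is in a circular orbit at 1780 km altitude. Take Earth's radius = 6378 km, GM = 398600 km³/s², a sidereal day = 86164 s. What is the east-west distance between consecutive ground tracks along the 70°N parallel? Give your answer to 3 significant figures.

1170 km

Semi-major axis a = 6378 + 1780 = 8158 km. Period T = 2π√(a³/μ) = 2π√(8158³/398600) = 7333.1 s = 122.22 min.
Node shift per orbit = (7333.1/86164) × 360° = 30.64°.
Equatorial spacing = 30.64 × 111.3 km/° = 3411 km.
At 70° latitude, spacing = 3411 × cos(70°) = 1166 km.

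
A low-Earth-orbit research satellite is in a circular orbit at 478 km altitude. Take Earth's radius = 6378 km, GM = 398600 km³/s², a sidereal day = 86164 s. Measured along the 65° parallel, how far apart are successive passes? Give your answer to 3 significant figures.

Semi-major axis a = 6378 + 478 = 6856 km. Period T = 2π√(a³/μ) = 2π√(6856³/398600) = 5649.6 s = 94.16 min.
Node shift per orbit = (5649.6/86164) × 360° = 23.60°.
Equatorial spacing = 23.60 × 111.3 km/° = 2628 km.
At 65° latitude, spacing = 2628 × cos(65°) = 1110 km.

1110 km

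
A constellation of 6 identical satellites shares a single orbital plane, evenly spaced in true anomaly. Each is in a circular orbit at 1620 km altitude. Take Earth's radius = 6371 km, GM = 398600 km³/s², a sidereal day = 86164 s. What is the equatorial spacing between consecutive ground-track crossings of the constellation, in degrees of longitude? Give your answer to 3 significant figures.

Semi-major axis a = 6371 + 1620 = 7991 km. Period T = 2π√(a³/μ) = 2π√(7991³/398600) = 7109.1 s = 118.48 min.
Single-satellite node shift = (7109.1/86164) × 360° = 29.70°.
With 6 satellites evenly phased, successive equator crossings are 29.70/6 = 4.950° apart.

4.95°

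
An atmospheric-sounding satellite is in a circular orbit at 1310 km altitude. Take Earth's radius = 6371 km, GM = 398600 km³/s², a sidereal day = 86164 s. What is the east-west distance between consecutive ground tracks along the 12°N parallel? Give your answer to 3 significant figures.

Semi-major axis a = 6371 + 1310 = 7681 km. Period T = 2π√(a³/μ) = 2π√(7681³/398600) = 6699.4 s = 111.66 min.
Node shift per orbit = (6699.4/86164) × 360° = 27.99°.
Equatorial spacing = 27.99 × 111.2 km/° = 3112 km.
At 12° latitude, spacing = 3112 × cos(12°) = 3044 km.

3040 km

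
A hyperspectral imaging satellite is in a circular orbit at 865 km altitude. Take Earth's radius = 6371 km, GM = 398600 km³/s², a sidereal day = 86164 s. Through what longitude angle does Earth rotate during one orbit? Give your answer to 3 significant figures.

25.6°

Semi-major axis a = 6371 + 865 = 7236 km. Period T = 2π√(a³/μ) = 2π√(7236³/398600) = 6125.7 s = 102.10 min.
During one orbit Earth rotates (6125.7 / 86164) × 360° = 25.59°.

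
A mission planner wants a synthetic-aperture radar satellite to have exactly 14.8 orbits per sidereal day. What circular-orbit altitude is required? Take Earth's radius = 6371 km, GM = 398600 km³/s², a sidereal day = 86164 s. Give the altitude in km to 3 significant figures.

Required period T = 86164 / 14.8 = 5821.9 s.
From T = 2π√(a³/μ): a = (μ T²/4π²)^(1/3) = (398600 × 5821.9² / 4π²)^(1/3) = 6995 km.
Altitude h = a − R = 6995 − 6371 = 624 km.

624 km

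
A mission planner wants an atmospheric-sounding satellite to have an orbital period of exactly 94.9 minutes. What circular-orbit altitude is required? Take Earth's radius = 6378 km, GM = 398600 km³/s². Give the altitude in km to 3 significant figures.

T = 94.9 min = 5694.0 s.
From T = 2π√(a³/μ): a = (μ T²/4π²)^(1/3) = (398600 × 5694.0² / 4π²)^(1/3) = 6892 km.
Altitude h = a − R = 6892 − 6378 = 514 km.

514 km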